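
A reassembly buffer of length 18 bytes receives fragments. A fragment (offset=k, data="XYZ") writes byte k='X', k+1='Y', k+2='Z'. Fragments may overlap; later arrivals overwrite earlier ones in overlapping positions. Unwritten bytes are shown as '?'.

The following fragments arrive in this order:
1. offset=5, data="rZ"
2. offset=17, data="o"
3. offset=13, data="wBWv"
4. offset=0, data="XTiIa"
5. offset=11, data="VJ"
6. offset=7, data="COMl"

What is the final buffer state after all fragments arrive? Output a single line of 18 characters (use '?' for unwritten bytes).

Fragment 1: offset=5 data="rZ" -> buffer=?????rZ???????????
Fragment 2: offset=17 data="o" -> buffer=?????rZ??????????o
Fragment 3: offset=13 data="wBWv" -> buffer=?????rZ??????wBWvo
Fragment 4: offset=0 data="XTiIa" -> buffer=XTiIarZ??????wBWvo
Fragment 5: offset=11 data="VJ" -> buffer=XTiIarZ????VJwBWvo
Fragment 6: offset=7 data="COMl" -> buffer=XTiIarZCOMlVJwBWvo

Answer: XTiIarZCOMlVJwBWvo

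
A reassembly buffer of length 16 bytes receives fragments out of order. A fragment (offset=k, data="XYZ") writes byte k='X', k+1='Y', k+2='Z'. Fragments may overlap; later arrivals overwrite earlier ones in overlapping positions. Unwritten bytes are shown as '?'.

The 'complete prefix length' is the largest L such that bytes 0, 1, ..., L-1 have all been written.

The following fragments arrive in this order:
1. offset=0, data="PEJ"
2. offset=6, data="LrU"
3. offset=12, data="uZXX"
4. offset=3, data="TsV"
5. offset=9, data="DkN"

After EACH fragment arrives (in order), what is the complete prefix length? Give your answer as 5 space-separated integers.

Fragment 1: offset=0 data="PEJ" -> buffer=PEJ????????????? -> prefix_len=3
Fragment 2: offset=6 data="LrU" -> buffer=PEJ???LrU??????? -> prefix_len=3
Fragment 3: offset=12 data="uZXX" -> buffer=PEJ???LrU???uZXX -> prefix_len=3
Fragment 4: offset=3 data="TsV" -> buffer=PEJTsVLrU???uZXX -> prefix_len=9
Fragment 5: offset=9 data="DkN" -> buffer=PEJTsVLrUDkNuZXX -> prefix_len=16

Answer: 3 3 3 9 16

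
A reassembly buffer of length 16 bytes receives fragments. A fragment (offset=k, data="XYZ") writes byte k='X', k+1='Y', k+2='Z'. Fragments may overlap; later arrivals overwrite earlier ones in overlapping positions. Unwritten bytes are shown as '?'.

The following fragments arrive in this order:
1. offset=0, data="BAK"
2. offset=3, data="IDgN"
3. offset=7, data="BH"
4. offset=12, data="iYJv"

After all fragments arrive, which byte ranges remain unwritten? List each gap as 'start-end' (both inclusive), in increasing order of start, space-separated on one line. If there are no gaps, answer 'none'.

Answer: 9-11

Derivation:
Fragment 1: offset=0 len=3
Fragment 2: offset=3 len=4
Fragment 3: offset=7 len=2
Fragment 4: offset=12 len=4
Gaps: 9-11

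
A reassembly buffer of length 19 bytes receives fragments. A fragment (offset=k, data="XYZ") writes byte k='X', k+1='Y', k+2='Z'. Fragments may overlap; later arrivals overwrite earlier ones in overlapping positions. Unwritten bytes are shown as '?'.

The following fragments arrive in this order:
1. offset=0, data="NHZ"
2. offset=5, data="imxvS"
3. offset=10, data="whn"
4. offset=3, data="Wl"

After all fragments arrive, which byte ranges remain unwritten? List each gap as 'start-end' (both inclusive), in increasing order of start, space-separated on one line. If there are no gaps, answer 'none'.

Fragment 1: offset=0 len=3
Fragment 2: offset=5 len=5
Fragment 3: offset=10 len=3
Fragment 4: offset=3 len=2
Gaps: 13-18

Answer: 13-18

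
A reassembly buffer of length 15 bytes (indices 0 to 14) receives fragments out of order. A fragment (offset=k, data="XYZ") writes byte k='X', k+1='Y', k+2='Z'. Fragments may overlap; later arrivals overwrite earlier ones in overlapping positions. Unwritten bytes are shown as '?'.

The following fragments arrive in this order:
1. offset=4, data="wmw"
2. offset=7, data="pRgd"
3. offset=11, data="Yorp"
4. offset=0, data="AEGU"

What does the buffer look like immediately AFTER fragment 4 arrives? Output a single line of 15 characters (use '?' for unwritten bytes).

Answer: AEGUwmwpRgdYorp

Derivation:
Fragment 1: offset=4 data="wmw" -> buffer=????wmw????????
Fragment 2: offset=7 data="pRgd" -> buffer=????wmwpRgd????
Fragment 3: offset=11 data="Yorp" -> buffer=????wmwpRgdYorp
Fragment 4: offset=0 data="AEGU" -> buffer=AEGUwmwpRgdYorp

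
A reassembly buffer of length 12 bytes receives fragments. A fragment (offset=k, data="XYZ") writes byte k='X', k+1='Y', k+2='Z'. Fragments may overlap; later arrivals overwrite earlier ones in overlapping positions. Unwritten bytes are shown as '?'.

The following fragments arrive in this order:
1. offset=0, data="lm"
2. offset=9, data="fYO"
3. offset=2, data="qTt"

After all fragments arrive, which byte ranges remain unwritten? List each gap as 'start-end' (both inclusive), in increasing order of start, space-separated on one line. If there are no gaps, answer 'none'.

Fragment 1: offset=0 len=2
Fragment 2: offset=9 len=3
Fragment 3: offset=2 len=3
Gaps: 5-8

Answer: 5-8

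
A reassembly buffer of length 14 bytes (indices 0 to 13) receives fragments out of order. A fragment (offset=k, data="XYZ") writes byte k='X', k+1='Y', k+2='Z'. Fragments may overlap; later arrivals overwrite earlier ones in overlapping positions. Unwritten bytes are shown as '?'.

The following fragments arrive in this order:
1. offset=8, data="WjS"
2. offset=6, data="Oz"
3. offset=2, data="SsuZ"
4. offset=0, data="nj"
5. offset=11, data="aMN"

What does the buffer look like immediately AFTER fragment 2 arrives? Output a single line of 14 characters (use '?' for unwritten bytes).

Fragment 1: offset=8 data="WjS" -> buffer=????????WjS???
Fragment 2: offset=6 data="Oz" -> buffer=??????OzWjS???

Answer: ??????OzWjS???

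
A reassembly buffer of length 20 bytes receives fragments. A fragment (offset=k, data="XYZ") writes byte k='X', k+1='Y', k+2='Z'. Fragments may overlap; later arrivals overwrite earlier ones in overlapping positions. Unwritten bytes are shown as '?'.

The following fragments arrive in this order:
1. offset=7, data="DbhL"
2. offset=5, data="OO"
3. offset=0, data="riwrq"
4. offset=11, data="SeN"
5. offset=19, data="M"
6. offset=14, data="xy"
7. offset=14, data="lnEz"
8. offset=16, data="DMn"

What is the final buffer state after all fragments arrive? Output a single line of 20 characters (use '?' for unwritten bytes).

Fragment 1: offset=7 data="DbhL" -> buffer=???????DbhL?????????
Fragment 2: offset=5 data="OO" -> buffer=?????OODbhL?????????
Fragment 3: offset=0 data="riwrq" -> buffer=riwrqOODbhL?????????
Fragment 4: offset=11 data="SeN" -> buffer=riwrqOODbhLSeN??????
Fragment 5: offset=19 data="M" -> buffer=riwrqOODbhLSeN?????M
Fragment 6: offset=14 data="xy" -> buffer=riwrqOODbhLSeNxy???M
Fragment 7: offset=14 data="lnEz" -> buffer=riwrqOODbhLSeNlnEz?M
Fragment 8: offset=16 data="DMn" -> buffer=riwrqOODbhLSeNlnDMnM

Answer: riwrqOODbhLSeNlnDMnM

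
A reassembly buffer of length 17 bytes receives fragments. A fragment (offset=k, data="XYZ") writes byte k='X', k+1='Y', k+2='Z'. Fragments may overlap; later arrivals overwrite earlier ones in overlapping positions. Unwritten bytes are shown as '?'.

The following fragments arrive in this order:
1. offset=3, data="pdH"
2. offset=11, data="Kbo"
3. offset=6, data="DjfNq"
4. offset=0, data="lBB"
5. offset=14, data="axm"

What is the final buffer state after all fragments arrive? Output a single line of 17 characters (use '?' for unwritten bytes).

Answer: lBBpdHDjfNqKboaxm

Derivation:
Fragment 1: offset=3 data="pdH" -> buffer=???pdH???????????
Fragment 2: offset=11 data="Kbo" -> buffer=???pdH?????Kbo???
Fragment 3: offset=6 data="DjfNq" -> buffer=???pdHDjfNqKbo???
Fragment 4: offset=0 data="lBB" -> buffer=lBBpdHDjfNqKbo???
Fragment 5: offset=14 data="axm" -> buffer=lBBpdHDjfNqKboaxm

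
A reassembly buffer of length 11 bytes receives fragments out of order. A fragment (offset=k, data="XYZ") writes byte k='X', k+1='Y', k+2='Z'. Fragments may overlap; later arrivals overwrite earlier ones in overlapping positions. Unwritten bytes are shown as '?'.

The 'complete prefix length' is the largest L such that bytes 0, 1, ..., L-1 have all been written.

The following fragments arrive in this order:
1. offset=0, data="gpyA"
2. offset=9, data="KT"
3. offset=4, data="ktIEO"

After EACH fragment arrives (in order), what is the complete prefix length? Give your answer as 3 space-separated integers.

Answer: 4 4 11

Derivation:
Fragment 1: offset=0 data="gpyA" -> buffer=gpyA??????? -> prefix_len=4
Fragment 2: offset=9 data="KT" -> buffer=gpyA?????KT -> prefix_len=4
Fragment 3: offset=4 data="ktIEO" -> buffer=gpyAktIEOKT -> prefix_len=11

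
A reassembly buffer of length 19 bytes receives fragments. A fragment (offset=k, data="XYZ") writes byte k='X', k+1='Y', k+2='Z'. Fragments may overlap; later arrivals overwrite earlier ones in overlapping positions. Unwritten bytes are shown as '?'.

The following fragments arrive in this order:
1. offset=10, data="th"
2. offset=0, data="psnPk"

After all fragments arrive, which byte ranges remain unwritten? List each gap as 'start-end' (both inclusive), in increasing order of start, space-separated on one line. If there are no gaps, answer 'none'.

Answer: 5-9 12-18

Derivation:
Fragment 1: offset=10 len=2
Fragment 2: offset=0 len=5
Gaps: 5-9 12-18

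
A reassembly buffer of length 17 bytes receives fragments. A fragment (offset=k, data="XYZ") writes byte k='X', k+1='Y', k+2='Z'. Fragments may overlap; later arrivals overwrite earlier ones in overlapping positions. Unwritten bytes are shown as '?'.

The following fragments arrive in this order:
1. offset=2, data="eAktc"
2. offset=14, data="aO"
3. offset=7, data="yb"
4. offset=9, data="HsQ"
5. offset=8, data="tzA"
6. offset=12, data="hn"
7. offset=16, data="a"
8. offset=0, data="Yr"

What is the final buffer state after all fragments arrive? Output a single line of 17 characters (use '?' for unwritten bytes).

Answer: YreAktcytzAQhnaOa

Derivation:
Fragment 1: offset=2 data="eAktc" -> buffer=??eAktc??????????
Fragment 2: offset=14 data="aO" -> buffer=??eAktc???????aO?
Fragment 3: offset=7 data="yb" -> buffer=??eAktcyb?????aO?
Fragment 4: offset=9 data="HsQ" -> buffer=??eAktcybHsQ??aO?
Fragment 5: offset=8 data="tzA" -> buffer=??eAktcytzAQ??aO?
Fragment 6: offset=12 data="hn" -> buffer=??eAktcytzAQhnaO?
Fragment 7: offset=16 data="a" -> buffer=??eAktcytzAQhnaOa
Fragment 8: offset=0 data="Yr" -> buffer=YreAktcytzAQhnaOa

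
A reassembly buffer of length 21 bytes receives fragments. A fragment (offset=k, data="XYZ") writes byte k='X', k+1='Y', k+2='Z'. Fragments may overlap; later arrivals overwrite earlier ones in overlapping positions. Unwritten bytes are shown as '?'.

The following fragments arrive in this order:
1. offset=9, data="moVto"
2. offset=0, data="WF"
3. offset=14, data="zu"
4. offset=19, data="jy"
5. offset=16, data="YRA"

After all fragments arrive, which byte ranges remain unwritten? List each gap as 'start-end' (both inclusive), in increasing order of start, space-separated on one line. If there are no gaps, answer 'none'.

Answer: 2-8

Derivation:
Fragment 1: offset=9 len=5
Fragment 2: offset=0 len=2
Fragment 3: offset=14 len=2
Fragment 4: offset=19 len=2
Fragment 5: offset=16 len=3
Gaps: 2-8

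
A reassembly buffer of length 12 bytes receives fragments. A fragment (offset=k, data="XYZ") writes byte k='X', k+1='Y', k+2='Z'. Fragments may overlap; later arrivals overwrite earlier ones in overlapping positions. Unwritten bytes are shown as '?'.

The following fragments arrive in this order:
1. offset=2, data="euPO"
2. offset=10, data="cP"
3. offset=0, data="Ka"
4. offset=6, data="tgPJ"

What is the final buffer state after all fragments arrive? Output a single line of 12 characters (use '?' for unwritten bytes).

Answer: KaeuPOtgPJcP

Derivation:
Fragment 1: offset=2 data="euPO" -> buffer=??euPO??????
Fragment 2: offset=10 data="cP" -> buffer=??euPO????cP
Fragment 3: offset=0 data="Ka" -> buffer=KaeuPO????cP
Fragment 4: offset=6 data="tgPJ" -> buffer=KaeuPOtgPJcP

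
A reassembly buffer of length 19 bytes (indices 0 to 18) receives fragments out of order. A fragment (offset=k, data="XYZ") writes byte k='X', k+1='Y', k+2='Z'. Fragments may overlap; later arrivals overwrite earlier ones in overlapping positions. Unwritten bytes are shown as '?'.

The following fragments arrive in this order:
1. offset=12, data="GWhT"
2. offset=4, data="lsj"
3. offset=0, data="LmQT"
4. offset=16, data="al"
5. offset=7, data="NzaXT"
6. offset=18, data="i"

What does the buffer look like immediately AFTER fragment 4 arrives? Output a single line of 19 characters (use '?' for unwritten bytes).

Answer: LmQTlsj?????GWhTal?

Derivation:
Fragment 1: offset=12 data="GWhT" -> buffer=????????????GWhT???
Fragment 2: offset=4 data="lsj" -> buffer=????lsj?????GWhT???
Fragment 3: offset=0 data="LmQT" -> buffer=LmQTlsj?????GWhT???
Fragment 4: offset=16 data="al" -> buffer=LmQTlsj?????GWhTal?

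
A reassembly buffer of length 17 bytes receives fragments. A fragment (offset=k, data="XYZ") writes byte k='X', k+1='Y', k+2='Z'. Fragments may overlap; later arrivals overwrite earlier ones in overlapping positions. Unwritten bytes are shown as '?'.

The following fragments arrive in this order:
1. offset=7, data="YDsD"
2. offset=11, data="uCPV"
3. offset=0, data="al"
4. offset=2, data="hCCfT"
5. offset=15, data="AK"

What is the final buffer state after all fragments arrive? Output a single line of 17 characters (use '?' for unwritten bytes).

Answer: alhCCfTYDsDuCPVAK

Derivation:
Fragment 1: offset=7 data="YDsD" -> buffer=???????YDsD??????
Fragment 2: offset=11 data="uCPV" -> buffer=???????YDsDuCPV??
Fragment 3: offset=0 data="al" -> buffer=al?????YDsDuCPV??
Fragment 4: offset=2 data="hCCfT" -> buffer=alhCCfTYDsDuCPV??
Fragment 5: offset=15 data="AK" -> buffer=alhCCfTYDsDuCPVAK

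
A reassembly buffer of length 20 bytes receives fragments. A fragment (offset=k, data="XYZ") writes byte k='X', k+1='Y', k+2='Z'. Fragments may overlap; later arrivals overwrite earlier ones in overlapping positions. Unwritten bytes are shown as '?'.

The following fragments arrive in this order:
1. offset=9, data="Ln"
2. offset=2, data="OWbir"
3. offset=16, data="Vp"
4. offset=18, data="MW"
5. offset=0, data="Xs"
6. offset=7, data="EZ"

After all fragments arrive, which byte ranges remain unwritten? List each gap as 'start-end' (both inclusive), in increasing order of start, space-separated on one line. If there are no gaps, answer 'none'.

Answer: 11-15

Derivation:
Fragment 1: offset=9 len=2
Fragment 2: offset=2 len=5
Fragment 3: offset=16 len=2
Fragment 4: offset=18 len=2
Fragment 5: offset=0 len=2
Fragment 6: offset=7 len=2
Gaps: 11-15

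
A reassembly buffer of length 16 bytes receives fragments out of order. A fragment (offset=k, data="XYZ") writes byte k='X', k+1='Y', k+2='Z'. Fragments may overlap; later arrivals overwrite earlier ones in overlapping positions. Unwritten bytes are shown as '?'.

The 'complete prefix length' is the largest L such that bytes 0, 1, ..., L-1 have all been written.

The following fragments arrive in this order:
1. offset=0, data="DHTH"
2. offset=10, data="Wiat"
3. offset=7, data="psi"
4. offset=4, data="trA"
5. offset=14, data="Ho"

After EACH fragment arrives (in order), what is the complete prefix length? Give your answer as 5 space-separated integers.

Fragment 1: offset=0 data="DHTH" -> buffer=DHTH???????????? -> prefix_len=4
Fragment 2: offset=10 data="Wiat" -> buffer=DHTH??????Wiat?? -> prefix_len=4
Fragment 3: offset=7 data="psi" -> buffer=DHTH???psiWiat?? -> prefix_len=4
Fragment 4: offset=4 data="trA" -> buffer=DHTHtrApsiWiat?? -> prefix_len=14
Fragment 5: offset=14 data="Ho" -> buffer=DHTHtrApsiWiatHo -> prefix_len=16

Answer: 4 4 4 14 16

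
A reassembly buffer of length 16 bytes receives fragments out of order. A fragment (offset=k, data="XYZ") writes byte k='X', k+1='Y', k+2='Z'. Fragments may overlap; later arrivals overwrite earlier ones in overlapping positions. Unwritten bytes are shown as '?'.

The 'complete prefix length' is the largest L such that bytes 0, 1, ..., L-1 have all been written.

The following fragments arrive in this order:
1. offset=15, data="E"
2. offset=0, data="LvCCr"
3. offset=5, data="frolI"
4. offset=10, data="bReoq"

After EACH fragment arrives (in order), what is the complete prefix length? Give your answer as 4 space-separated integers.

Answer: 0 5 10 16

Derivation:
Fragment 1: offset=15 data="E" -> buffer=???????????????E -> prefix_len=0
Fragment 2: offset=0 data="LvCCr" -> buffer=LvCCr??????????E -> prefix_len=5
Fragment 3: offset=5 data="frolI" -> buffer=LvCCrfrolI?????E -> prefix_len=10
Fragment 4: offset=10 data="bReoq" -> buffer=LvCCrfrolIbReoqE -> prefix_len=16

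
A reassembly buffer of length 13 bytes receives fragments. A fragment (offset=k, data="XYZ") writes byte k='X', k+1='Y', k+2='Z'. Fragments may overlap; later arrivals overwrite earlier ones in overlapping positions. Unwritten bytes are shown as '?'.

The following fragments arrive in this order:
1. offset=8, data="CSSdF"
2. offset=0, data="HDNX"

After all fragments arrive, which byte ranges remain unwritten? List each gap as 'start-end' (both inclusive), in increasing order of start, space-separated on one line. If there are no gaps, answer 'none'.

Answer: 4-7

Derivation:
Fragment 1: offset=8 len=5
Fragment 2: offset=0 len=4
Gaps: 4-7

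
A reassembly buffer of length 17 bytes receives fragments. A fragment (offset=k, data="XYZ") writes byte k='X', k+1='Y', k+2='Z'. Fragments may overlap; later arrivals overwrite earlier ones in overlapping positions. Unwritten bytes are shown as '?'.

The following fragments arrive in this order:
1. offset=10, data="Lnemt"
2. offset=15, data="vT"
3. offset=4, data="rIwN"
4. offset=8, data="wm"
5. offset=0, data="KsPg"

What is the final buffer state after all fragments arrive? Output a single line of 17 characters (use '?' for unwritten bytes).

Answer: KsPgrIwNwmLnemtvT

Derivation:
Fragment 1: offset=10 data="Lnemt" -> buffer=??????????Lnemt??
Fragment 2: offset=15 data="vT" -> buffer=??????????LnemtvT
Fragment 3: offset=4 data="rIwN" -> buffer=????rIwN??LnemtvT
Fragment 4: offset=8 data="wm" -> buffer=????rIwNwmLnemtvT
Fragment 5: offset=0 data="KsPg" -> buffer=KsPgrIwNwmLnemtvT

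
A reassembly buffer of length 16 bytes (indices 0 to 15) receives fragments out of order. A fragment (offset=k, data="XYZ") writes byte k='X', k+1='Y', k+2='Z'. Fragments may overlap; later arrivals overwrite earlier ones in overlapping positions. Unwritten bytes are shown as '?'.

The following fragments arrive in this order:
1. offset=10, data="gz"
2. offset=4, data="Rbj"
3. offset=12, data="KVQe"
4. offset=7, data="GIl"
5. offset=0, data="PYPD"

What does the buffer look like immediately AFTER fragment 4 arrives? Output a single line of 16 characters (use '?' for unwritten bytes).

Answer: ????RbjGIlgzKVQe

Derivation:
Fragment 1: offset=10 data="gz" -> buffer=??????????gz????
Fragment 2: offset=4 data="Rbj" -> buffer=????Rbj???gz????
Fragment 3: offset=12 data="KVQe" -> buffer=????Rbj???gzKVQe
Fragment 4: offset=7 data="GIl" -> buffer=????RbjGIlgzKVQe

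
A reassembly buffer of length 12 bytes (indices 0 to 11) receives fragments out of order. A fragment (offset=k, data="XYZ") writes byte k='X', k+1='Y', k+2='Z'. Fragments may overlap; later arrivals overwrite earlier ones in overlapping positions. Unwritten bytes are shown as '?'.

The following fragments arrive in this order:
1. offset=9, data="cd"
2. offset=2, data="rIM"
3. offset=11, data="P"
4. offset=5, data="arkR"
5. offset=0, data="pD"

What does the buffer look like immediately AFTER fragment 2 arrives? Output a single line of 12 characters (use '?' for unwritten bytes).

Answer: ??rIM????cd?

Derivation:
Fragment 1: offset=9 data="cd" -> buffer=?????????cd?
Fragment 2: offset=2 data="rIM" -> buffer=??rIM????cd?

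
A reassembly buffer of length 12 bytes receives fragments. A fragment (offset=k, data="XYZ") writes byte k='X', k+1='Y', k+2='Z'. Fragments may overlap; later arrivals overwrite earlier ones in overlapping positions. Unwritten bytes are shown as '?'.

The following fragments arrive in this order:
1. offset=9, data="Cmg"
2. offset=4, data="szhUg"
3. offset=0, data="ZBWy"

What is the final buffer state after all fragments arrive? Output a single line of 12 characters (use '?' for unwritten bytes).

Answer: ZBWyszhUgCmg

Derivation:
Fragment 1: offset=9 data="Cmg" -> buffer=?????????Cmg
Fragment 2: offset=4 data="szhUg" -> buffer=????szhUgCmg
Fragment 3: offset=0 data="ZBWy" -> buffer=ZBWyszhUgCmg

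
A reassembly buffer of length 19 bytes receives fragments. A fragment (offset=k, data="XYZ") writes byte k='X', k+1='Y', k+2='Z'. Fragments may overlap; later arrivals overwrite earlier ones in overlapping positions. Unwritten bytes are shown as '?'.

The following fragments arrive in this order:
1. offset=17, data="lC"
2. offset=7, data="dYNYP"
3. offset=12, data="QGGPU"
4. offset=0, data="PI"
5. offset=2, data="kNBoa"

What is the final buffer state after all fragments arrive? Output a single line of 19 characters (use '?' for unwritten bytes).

Fragment 1: offset=17 data="lC" -> buffer=?????????????????lC
Fragment 2: offset=7 data="dYNYP" -> buffer=???????dYNYP?????lC
Fragment 3: offset=12 data="QGGPU" -> buffer=???????dYNYPQGGPUlC
Fragment 4: offset=0 data="PI" -> buffer=PI?????dYNYPQGGPUlC
Fragment 5: offset=2 data="kNBoa" -> buffer=PIkNBoadYNYPQGGPUlC

Answer: PIkNBoadYNYPQGGPUlC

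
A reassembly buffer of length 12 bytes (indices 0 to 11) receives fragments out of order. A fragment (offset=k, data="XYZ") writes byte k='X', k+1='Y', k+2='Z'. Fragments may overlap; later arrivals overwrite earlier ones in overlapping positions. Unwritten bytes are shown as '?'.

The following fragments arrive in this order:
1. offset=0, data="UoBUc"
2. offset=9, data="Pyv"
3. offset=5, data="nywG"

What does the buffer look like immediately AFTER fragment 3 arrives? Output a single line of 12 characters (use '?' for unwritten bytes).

Fragment 1: offset=0 data="UoBUc" -> buffer=UoBUc???????
Fragment 2: offset=9 data="Pyv" -> buffer=UoBUc????Pyv
Fragment 3: offset=5 data="nywG" -> buffer=UoBUcnywGPyv

Answer: UoBUcnywGPyv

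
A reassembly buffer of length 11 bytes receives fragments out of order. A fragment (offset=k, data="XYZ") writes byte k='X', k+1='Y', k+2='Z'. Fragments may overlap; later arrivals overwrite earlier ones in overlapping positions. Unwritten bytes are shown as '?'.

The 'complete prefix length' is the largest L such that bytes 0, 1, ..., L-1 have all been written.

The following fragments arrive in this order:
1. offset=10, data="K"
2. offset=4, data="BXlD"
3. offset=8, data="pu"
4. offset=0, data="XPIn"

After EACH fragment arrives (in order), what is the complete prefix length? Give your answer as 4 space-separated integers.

Answer: 0 0 0 11

Derivation:
Fragment 1: offset=10 data="K" -> buffer=??????????K -> prefix_len=0
Fragment 2: offset=4 data="BXlD" -> buffer=????BXlD??K -> prefix_len=0
Fragment 3: offset=8 data="pu" -> buffer=????BXlDpuK -> prefix_len=0
Fragment 4: offset=0 data="XPIn" -> buffer=XPInBXlDpuK -> prefix_len=11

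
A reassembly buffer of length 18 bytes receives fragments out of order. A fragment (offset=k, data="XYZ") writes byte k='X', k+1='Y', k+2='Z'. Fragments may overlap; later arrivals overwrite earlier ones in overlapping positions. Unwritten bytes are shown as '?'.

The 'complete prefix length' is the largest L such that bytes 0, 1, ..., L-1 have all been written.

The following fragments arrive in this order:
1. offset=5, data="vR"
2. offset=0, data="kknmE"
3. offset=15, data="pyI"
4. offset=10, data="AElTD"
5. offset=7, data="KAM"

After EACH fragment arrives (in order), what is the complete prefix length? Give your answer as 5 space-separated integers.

Fragment 1: offset=5 data="vR" -> buffer=?????vR??????????? -> prefix_len=0
Fragment 2: offset=0 data="kknmE" -> buffer=kknmEvR??????????? -> prefix_len=7
Fragment 3: offset=15 data="pyI" -> buffer=kknmEvR????????pyI -> prefix_len=7
Fragment 4: offset=10 data="AElTD" -> buffer=kknmEvR???AElTDpyI -> prefix_len=7
Fragment 5: offset=7 data="KAM" -> buffer=kknmEvRKAMAElTDpyI -> prefix_len=18

Answer: 0 7 7 7 18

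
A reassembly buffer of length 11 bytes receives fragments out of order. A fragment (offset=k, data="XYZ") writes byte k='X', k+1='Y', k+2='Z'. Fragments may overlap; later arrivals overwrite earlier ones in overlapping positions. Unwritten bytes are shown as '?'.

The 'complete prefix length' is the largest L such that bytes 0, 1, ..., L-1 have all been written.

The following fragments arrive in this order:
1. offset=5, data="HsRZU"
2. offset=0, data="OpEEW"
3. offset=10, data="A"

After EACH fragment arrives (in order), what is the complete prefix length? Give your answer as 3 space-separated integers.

Answer: 0 10 11

Derivation:
Fragment 1: offset=5 data="HsRZU" -> buffer=?????HsRZU? -> prefix_len=0
Fragment 2: offset=0 data="OpEEW" -> buffer=OpEEWHsRZU? -> prefix_len=10
Fragment 3: offset=10 data="A" -> buffer=OpEEWHsRZUA -> prefix_len=11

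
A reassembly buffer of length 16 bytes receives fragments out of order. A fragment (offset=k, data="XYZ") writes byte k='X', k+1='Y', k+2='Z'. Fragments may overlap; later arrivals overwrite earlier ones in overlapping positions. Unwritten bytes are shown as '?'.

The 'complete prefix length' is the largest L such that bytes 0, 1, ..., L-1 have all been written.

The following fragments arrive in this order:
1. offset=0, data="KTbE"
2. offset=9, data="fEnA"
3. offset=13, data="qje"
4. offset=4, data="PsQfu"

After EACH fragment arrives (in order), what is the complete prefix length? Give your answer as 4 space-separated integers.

Fragment 1: offset=0 data="KTbE" -> buffer=KTbE???????????? -> prefix_len=4
Fragment 2: offset=9 data="fEnA" -> buffer=KTbE?????fEnA??? -> prefix_len=4
Fragment 3: offset=13 data="qje" -> buffer=KTbE?????fEnAqje -> prefix_len=4
Fragment 4: offset=4 data="PsQfu" -> buffer=KTbEPsQfufEnAqje -> prefix_len=16

Answer: 4 4 4 16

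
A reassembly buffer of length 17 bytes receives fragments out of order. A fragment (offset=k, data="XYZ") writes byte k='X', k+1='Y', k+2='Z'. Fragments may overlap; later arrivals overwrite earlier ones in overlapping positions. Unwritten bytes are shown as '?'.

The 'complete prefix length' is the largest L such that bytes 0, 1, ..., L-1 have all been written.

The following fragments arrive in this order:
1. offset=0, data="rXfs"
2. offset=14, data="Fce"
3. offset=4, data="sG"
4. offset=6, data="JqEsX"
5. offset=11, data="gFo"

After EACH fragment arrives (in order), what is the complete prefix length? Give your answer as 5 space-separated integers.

Fragment 1: offset=0 data="rXfs" -> buffer=rXfs????????????? -> prefix_len=4
Fragment 2: offset=14 data="Fce" -> buffer=rXfs??????????Fce -> prefix_len=4
Fragment 3: offset=4 data="sG" -> buffer=rXfssG????????Fce -> prefix_len=6
Fragment 4: offset=6 data="JqEsX" -> buffer=rXfssGJqEsX???Fce -> prefix_len=11
Fragment 5: offset=11 data="gFo" -> buffer=rXfssGJqEsXgFoFce -> prefix_len=17

Answer: 4 4 6 11 17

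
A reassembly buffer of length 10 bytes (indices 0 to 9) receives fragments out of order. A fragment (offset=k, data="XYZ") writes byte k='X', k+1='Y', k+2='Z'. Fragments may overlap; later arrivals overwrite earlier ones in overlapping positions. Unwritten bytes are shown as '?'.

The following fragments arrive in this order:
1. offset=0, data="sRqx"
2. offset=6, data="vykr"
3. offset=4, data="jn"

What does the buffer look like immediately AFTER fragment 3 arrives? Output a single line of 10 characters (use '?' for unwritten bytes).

Fragment 1: offset=0 data="sRqx" -> buffer=sRqx??????
Fragment 2: offset=6 data="vykr" -> buffer=sRqx??vykr
Fragment 3: offset=4 data="jn" -> buffer=sRqxjnvykr

Answer: sRqxjnvykr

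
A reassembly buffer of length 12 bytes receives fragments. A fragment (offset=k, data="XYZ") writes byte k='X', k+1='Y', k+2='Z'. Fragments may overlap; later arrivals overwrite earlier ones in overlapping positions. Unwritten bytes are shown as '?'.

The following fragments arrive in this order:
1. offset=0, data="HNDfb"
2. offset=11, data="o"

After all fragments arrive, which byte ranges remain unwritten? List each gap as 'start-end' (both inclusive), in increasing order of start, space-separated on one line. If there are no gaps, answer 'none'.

Answer: 5-10

Derivation:
Fragment 1: offset=0 len=5
Fragment 2: offset=11 len=1
Gaps: 5-10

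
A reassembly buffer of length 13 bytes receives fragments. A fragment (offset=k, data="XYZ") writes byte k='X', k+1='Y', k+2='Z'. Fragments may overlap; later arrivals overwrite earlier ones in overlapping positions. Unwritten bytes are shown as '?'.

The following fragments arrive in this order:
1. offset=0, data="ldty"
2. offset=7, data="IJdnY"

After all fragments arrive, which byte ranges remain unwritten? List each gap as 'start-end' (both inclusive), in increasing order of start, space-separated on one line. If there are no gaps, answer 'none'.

Answer: 4-6 12-12

Derivation:
Fragment 1: offset=0 len=4
Fragment 2: offset=7 len=5
Gaps: 4-6 12-12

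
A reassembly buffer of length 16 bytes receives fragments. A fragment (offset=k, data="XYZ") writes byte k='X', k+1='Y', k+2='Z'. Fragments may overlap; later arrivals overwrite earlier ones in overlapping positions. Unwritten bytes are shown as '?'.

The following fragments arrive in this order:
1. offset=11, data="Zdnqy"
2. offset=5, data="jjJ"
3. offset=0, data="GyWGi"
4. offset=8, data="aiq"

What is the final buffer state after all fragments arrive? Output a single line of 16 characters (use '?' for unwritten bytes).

Answer: GyWGijjJaiqZdnqy

Derivation:
Fragment 1: offset=11 data="Zdnqy" -> buffer=???????????Zdnqy
Fragment 2: offset=5 data="jjJ" -> buffer=?????jjJ???Zdnqy
Fragment 3: offset=0 data="GyWGi" -> buffer=GyWGijjJ???Zdnqy
Fragment 4: offset=8 data="aiq" -> buffer=GyWGijjJaiqZdnqy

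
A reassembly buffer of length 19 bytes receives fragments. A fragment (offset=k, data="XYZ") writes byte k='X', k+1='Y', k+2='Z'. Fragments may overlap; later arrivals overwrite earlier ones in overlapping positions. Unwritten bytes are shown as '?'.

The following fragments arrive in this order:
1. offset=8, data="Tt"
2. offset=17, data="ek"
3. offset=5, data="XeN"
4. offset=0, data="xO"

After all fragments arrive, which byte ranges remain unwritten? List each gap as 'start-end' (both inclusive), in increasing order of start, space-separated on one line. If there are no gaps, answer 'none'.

Fragment 1: offset=8 len=2
Fragment 2: offset=17 len=2
Fragment 3: offset=5 len=3
Fragment 4: offset=0 len=2
Gaps: 2-4 10-16

Answer: 2-4 10-16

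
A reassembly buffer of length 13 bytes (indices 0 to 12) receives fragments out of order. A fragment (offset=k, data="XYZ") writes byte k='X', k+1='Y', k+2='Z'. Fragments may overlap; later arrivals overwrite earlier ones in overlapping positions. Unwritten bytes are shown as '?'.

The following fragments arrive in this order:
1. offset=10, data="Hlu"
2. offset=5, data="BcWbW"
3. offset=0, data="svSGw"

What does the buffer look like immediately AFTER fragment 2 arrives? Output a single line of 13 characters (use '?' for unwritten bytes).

Answer: ?????BcWbWHlu

Derivation:
Fragment 1: offset=10 data="Hlu" -> buffer=??????????Hlu
Fragment 2: offset=5 data="BcWbW" -> buffer=?????BcWbWHlu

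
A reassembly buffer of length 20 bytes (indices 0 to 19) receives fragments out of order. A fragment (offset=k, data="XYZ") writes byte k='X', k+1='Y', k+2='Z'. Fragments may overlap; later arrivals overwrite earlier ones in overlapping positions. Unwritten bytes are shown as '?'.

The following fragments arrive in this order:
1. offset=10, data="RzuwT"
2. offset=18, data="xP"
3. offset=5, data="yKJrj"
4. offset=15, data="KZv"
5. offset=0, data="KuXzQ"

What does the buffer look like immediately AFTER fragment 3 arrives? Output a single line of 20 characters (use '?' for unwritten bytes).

Answer: ?????yKJrjRzuwT???xP

Derivation:
Fragment 1: offset=10 data="RzuwT" -> buffer=??????????RzuwT?????
Fragment 2: offset=18 data="xP" -> buffer=??????????RzuwT???xP
Fragment 3: offset=5 data="yKJrj" -> buffer=?????yKJrjRzuwT???xP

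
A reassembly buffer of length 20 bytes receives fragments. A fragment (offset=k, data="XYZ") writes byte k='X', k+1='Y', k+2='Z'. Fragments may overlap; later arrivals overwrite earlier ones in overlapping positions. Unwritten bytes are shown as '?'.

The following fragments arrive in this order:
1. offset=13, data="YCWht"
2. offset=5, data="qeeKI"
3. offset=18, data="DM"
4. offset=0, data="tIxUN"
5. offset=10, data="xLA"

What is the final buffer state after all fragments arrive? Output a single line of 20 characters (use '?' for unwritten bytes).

Fragment 1: offset=13 data="YCWht" -> buffer=?????????????YCWht??
Fragment 2: offset=5 data="qeeKI" -> buffer=?????qeeKI???YCWht??
Fragment 3: offset=18 data="DM" -> buffer=?????qeeKI???YCWhtDM
Fragment 4: offset=0 data="tIxUN" -> buffer=tIxUNqeeKI???YCWhtDM
Fragment 5: offset=10 data="xLA" -> buffer=tIxUNqeeKIxLAYCWhtDM

Answer: tIxUNqeeKIxLAYCWhtDM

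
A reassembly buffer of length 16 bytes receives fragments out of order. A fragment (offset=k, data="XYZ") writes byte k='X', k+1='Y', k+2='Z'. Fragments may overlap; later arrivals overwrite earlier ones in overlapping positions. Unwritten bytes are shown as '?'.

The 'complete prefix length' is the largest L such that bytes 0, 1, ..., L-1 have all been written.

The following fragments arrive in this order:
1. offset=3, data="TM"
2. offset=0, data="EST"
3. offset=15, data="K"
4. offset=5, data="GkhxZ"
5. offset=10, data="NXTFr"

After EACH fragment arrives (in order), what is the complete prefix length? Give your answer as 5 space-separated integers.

Answer: 0 5 5 10 16

Derivation:
Fragment 1: offset=3 data="TM" -> buffer=???TM??????????? -> prefix_len=0
Fragment 2: offset=0 data="EST" -> buffer=ESTTM??????????? -> prefix_len=5
Fragment 3: offset=15 data="K" -> buffer=ESTTM??????????K -> prefix_len=5
Fragment 4: offset=5 data="GkhxZ" -> buffer=ESTTMGkhxZ?????K -> prefix_len=10
Fragment 5: offset=10 data="NXTFr" -> buffer=ESTTMGkhxZNXTFrK -> prefix_len=16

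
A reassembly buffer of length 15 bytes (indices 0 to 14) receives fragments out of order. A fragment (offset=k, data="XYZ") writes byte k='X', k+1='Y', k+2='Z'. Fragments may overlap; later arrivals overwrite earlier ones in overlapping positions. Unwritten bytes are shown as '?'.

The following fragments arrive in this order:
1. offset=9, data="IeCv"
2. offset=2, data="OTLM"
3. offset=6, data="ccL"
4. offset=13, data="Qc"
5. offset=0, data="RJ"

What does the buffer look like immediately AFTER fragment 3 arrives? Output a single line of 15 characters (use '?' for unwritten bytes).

Fragment 1: offset=9 data="IeCv" -> buffer=?????????IeCv??
Fragment 2: offset=2 data="OTLM" -> buffer=??OTLM???IeCv??
Fragment 3: offset=6 data="ccL" -> buffer=??OTLMccLIeCv??

Answer: ??OTLMccLIeCv??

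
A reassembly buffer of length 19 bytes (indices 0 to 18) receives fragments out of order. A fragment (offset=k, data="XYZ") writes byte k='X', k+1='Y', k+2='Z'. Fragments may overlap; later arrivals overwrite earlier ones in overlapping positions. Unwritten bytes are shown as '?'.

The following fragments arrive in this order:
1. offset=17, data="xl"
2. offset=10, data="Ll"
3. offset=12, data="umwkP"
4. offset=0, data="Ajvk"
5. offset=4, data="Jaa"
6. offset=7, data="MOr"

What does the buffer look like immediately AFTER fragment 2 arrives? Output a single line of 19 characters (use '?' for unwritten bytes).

Answer: ??????????Ll?????xl

Derivation:
Fragment 1: offset=17 data="xl" -> buffer=?????????????????xl
Fragment 2: offset=10 data="Ll" -> buffer=??????????Ll?????xl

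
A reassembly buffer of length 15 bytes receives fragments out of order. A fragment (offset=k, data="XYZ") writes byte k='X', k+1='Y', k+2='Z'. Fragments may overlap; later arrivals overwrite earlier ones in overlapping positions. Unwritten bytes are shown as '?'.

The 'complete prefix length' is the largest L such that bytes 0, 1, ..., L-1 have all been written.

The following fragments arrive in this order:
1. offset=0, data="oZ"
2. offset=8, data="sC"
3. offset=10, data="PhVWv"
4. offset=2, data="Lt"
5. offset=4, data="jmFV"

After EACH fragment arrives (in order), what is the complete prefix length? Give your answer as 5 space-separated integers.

Fragment 1: offset=0 data="oZ" -> buffer=oZ????????????? -> prefix_len=2
Fragment 2: offset=8 data="sC" -> buffer=oZ??????sC????? -> prefix_len=2
Fragment 3: offset=10 data="PhVWv" -> buffer=oZ??????sCPhVWv -> prefix_len=2
Fragment 4: offset=2 data="Lt" -> buffer=oZLt????sCPhVWv -> prefix_len=4
Fragment 5: offset=4 data="jmFV" -> buffer=oZLtjmFVsCPhVWv -> prefix_len=15

Answer: 2 2 2 4 15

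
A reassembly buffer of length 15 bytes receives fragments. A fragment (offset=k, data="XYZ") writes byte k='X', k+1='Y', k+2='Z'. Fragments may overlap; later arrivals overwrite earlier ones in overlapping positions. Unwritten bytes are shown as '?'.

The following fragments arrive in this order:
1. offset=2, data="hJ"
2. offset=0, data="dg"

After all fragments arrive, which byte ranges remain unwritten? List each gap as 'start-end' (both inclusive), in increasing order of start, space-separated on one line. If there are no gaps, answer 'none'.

Answer: 4-14

Derivation:
Fragment 1: offset=2 len=2
Fragment 2: offset=0 len=2
Gaps: 4-14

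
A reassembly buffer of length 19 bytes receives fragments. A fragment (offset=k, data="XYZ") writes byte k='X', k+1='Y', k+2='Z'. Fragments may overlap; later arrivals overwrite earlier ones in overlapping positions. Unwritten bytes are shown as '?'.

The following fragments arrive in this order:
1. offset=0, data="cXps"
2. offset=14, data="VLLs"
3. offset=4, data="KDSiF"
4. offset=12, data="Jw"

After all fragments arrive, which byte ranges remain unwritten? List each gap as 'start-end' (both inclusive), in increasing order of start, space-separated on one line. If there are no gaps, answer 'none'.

Answer: 9-11 18-18

Derivation:
Fragment 1: offset=0 len=4
Fragment 2: offset=14 len=4
Fragment 3: offset=4 len=5
Fragment 4: offset=12 len=2
Gaps: 9-11 18-18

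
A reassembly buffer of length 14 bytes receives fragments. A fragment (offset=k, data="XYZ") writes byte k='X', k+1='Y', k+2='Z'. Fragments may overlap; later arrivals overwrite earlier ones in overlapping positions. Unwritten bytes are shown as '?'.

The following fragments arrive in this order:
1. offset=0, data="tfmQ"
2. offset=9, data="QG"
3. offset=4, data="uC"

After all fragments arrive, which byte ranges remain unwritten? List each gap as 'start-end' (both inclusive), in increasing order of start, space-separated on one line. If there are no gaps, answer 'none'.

Answer: 6-8 11-13

Derivation:
Fragment 1: offset=0 len=4
Fragment 2: offset=9 len=2
Fragment 3: offset=4 len=2
Gaps: 6-8 11-13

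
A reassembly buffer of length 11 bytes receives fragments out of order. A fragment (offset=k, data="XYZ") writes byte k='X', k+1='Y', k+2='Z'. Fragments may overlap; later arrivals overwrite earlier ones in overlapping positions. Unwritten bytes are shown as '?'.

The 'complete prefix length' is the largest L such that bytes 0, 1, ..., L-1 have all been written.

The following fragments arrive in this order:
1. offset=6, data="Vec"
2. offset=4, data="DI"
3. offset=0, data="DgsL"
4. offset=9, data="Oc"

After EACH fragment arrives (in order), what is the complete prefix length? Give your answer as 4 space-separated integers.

Answer: 0 0 9 11

Derivation:
Fragment 1: offset=6 data="Vec" -> buffer=??????Vec?? -> prefix_len=0
Fragment 2: offset=4 data="DI" -> buffer=????DIVec?? -> prefix_len=0
Fragment 3: offset=0 data="DgsL" -> buffer=DgsLDIVec?? -> prefix_len=9
Fragment 4: offset=9 data="Oc" -> buffer=DgsLDIVecOc -> prefix_len=11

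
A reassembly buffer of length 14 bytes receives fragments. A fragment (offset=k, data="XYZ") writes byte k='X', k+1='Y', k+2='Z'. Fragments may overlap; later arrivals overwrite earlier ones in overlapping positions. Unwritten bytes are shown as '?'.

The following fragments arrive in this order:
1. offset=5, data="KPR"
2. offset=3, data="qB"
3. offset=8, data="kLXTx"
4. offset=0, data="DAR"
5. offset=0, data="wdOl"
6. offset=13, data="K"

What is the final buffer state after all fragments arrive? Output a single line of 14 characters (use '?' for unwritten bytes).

Fragment 1: offset=5 data="KPR" -> buffer=?????KPR??????
Fragment 2: offset=3 data="qB" -> buffer=???qBKPR??????
Fragment 3: offset=8 data="kLXTx" -> buffer=???qBKPRkLXTx?
Fragment 4: offset=0 data="DAR" -> buffer=DARqBKPRkLXTx?
Fragment 5: offset=0 data="wdOl" -> buffer=wdOlBKPRkLXTx?
Fragment 6: offset=13 data="K" -> buffer=wdOlBKPRkLXTxK

Answer: wdOlBKPRkLXTxK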